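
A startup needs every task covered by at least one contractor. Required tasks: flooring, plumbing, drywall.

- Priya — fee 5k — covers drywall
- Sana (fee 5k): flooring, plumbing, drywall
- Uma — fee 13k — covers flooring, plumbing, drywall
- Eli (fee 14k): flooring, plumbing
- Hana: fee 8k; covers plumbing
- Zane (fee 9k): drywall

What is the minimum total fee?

This is an integer covering problem.
Sana alone covers flooring, plumbing, drywall — every task.
Total fee: 5.
No cover costs less than 5.

5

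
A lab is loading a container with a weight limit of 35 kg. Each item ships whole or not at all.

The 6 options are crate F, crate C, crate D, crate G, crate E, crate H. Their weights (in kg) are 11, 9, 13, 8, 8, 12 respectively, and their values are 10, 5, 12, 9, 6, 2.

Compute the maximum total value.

31

This is a 0-1 knapsack instance.
Allowing fractional choices, the relaxed optimum would be about 33.2, but items are indivisible.
crate F + crate D + crate E: weight 11 + 13 + 8 = 32 ≤ 35, value 10 + 12 + 6 = 28.
crate F + crate D + crate G: weight 11 + 13 + 8 = 32 ≤ 35, value 10 + 12 + 9 = 31.
Best is crate F, crate D, and crate G with total value 31.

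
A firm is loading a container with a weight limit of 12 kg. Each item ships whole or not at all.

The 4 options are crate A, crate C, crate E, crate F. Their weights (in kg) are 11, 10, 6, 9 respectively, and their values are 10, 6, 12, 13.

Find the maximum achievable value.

13

This is a 0-1 knapsack instance.
Take crate F: weight 9 ≤ 12, value 13.
No other feasible combination does better.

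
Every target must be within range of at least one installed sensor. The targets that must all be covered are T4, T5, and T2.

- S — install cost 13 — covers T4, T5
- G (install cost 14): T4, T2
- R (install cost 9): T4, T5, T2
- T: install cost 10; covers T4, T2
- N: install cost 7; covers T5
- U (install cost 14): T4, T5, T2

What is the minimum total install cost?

R alone covers T4, T5, T2 — every target.
Total install cost: 9.

9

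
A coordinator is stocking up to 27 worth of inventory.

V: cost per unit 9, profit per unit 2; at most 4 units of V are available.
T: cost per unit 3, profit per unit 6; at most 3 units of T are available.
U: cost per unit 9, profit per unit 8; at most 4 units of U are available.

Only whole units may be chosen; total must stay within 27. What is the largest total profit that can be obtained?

3×T and 2×U: cost 27 ≤ 27, profit 3·6 + 2·8 = 34.
2×T and 2×U: cost 24 ≤ 27, profit 2·6 + 2·8 = 28.
Best is 34.

34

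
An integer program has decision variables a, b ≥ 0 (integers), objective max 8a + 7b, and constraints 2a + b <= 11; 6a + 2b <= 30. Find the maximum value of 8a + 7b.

77

(a,b)=(0,11): 2·0+1·11=11≤11, 6·0+2·11=22≤30, objective 77.
(a,b)=(0,10): 2·0+1·10=10≤11, 6·0+2·10=20≤30, objective 70.
The best lattice point is (0,11), giving 77.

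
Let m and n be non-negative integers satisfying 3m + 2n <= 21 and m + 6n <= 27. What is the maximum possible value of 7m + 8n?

(m,n)=(5,3) is feasible, giving 59.
(m,n)=(3,4) is feasible, giving 53.
(m,n)=(4,3) is feasible, giving 52.
(m,n)=(5,2) is feasible, giving 51.
Maximum is 59 at (m,n)=(5,3).

59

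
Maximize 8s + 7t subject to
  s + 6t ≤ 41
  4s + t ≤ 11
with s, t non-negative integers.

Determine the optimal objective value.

50

Relaxing integrality, the LP optimum is 55.26 at (s,t) = (1.09, 6.65), which is not an integer point.
(s,t)=(1,6): 1·1+6·6=37≤41, 4·1+1·6=10≤11, objective 50.
(s,t)=(1,5): 1·1+6·5=31≤41, 4·1+1·5=9≤11, objective 43.
(s,t)=(0,6): 1·0+6·6=36≤41, 4·0+1·6=6≤11, objective 42.
No feasible integer point exceeds 50.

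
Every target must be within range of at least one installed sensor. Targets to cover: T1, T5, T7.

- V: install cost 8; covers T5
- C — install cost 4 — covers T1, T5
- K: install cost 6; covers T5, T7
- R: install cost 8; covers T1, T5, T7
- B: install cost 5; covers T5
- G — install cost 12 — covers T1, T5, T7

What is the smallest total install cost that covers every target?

8

This is a weighted set-cover instance.
R alone covers T1, T5, T7 — every target.
Total install cost: 8.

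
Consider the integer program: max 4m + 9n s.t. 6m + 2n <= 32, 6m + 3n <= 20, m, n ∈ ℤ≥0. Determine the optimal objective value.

54

The continuous relaxation peaks at (0, 6.67) with value 60.00; rounding to a feasible lattice point costs some objective.
(m,n)=(0,6): 6·0+2·6=12≤32, 6·0+3·6=18≤20, objective 54.
(m,n)=(0,5): 6·0+2·5=10≤32, 6·0+3·5=15≤20, objective 45.
The best lattice point is (0,6), giving 54.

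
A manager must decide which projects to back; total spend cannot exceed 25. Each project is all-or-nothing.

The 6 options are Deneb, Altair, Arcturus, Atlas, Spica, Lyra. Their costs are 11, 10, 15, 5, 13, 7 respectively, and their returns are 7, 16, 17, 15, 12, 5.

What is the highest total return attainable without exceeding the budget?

Take Altair, Atlas, and Lyra: cost 10 + 5 + 7 = 22 ≤ 25, return 16 + 15 + 5 = 36.
No other feasible combination does better.

36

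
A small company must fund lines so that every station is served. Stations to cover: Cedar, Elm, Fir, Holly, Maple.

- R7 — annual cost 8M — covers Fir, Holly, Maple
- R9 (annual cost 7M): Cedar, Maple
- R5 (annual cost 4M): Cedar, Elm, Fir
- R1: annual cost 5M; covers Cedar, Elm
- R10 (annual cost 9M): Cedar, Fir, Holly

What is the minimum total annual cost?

12

Choose R7 and R5: together they cover Cedar, Elm, Fir, Holly, Maple — every station.
Total annual cost: 8 + 4 = 12.
No cover costs less than 12.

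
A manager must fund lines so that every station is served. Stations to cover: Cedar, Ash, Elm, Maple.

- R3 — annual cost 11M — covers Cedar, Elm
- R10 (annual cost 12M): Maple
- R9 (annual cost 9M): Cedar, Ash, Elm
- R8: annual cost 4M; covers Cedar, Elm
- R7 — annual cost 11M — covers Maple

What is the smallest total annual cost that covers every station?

This is a weighted set-cover instance.
Choose R9 and R7: together they cover Cedar, Ash, Elm, Maple — every station.
Total annual cost: 9 + 11 = 20.

20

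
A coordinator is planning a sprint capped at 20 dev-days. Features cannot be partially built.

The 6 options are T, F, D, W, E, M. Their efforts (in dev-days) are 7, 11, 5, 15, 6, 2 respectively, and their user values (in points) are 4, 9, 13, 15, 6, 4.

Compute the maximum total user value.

F + D + M: effort 11 + 5 + 2 = 18 ≤ 20, user value 9 + 13 + 4 = 26.
D + W: effort 5 + 15 = 20 ≤ 20, user value 13 + 15 = 28.
T + D + E + M: effort 7 + 5 + 6 + 2 = 20 ≤ 20, user value 4 + 13 + 6 + 4 = 27.
Best is D and W with total user value 28.

28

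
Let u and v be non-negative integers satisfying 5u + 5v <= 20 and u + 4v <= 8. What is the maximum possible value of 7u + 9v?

30

The continuous relaxation peaks at (2.67, 1.33) with value 30.67; rounding to a feasible lattice point costs some objective.
(u,v)=(3,1): 5·3+5·1=20≤20, 1·3+4·1=7≤8, objective 30.
(u,v)=(4,0): 5·4+5·0=20≤20, 1·4+4·0=4≤8, objective 28.
(u,v)=(2,1): 5·2+5·1=15≤20, 1·2+4·1=6≤8, objective 23.
The best lattice point is (3,1), giving 30.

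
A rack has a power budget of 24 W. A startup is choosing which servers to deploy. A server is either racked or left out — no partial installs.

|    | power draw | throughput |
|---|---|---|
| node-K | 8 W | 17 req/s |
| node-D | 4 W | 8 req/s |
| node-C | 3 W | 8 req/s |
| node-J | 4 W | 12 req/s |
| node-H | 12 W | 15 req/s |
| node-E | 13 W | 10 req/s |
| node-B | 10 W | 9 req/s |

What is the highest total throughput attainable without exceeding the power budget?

Treat it as a binary knapsack problem.
Allowing fractional choices, the relaxed optimum would be about 51.2, but servers are indivisible.
node-D + node-C + node-J + node-H: power draw 4 + 3 + 4 + 12 = 23 ≤ 24, throughput 8 + 8 + 12 + 15 = 43.
node-K + node-D + node-C + node-J: power draw 8 + 4 + 3 + 4 = 19 ≤ 24, throughput 17 + 8 + 8 + 12 = 45.
node-K + node-J + node-H: power draw 8 + 4 + 12 = 24 ≤ 24, throughput 17 + 12 + 15 = 44.
Best is node-K, node-D, node-C, and node-J with total throughput 45.

45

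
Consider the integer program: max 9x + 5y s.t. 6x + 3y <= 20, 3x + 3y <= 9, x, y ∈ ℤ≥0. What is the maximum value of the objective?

(x,y)=(3,0) is feasible, giving 27.
(x,y)=(2,1) is feasible, giving 23.
No feasible integer point exceeds 27.

27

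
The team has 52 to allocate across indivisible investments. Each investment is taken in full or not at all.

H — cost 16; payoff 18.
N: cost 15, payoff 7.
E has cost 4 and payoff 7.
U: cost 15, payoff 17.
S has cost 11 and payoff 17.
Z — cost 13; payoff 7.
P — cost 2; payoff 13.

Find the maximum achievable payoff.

Treat it as a binary knapsack problem.
Allowing fractional choices, the relaxed optimum would be about 74.2, but investments are indivisible.
H + U + S + P: cost 16 + 15 + 11 + 2 = 44 ≤ 52, payoff 18 + 17 + 17 + 13 = 65.
H + E + U + S + P: cost 16 + 4 + 15 + 11 + 2 = 48 ≤ 52, payoff 18 + 7 + 17 + 17 + 13 = 72.
H + E + S + Z + P: cost 16 + 4 + 11 + 13 + 2 = 46 ≤ 52, payoff 18 + 7 + 17 + 7 + 13 = 62.
Best is H, E, U, S, and P with total payoff 72.

72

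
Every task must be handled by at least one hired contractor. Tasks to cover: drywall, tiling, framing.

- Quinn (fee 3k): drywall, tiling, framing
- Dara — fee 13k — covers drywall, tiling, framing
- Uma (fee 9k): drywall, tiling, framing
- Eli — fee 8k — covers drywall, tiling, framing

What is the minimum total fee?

3

This is a weighted set-cover instance.
Quinn alone covers drywall, tiling, framing — every task.
Total fee: 3.
No cover costs less than 3.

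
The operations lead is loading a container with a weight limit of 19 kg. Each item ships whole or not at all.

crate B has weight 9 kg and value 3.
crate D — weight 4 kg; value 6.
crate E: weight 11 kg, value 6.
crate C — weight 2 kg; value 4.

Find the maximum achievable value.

16

Allowing fractional choices, the relaxed optimum would be about 16.7, but items are indivisible.
crate D + crate E + crate C: weight 4 + 11 + 2 = 17 ≤ 19, value 6 + 6 + 4 = 16.
crate D + crate E: weight 4 + 11 = 15 ≤ 19, value 6 + 6 = 12.
crate B + crate D + crate C: weight 9 + 4 + 2 = 15 ≤ 19, value 3 + 6 + 4 = 13.
Best is crate D, crate E, and crate C with total value 16.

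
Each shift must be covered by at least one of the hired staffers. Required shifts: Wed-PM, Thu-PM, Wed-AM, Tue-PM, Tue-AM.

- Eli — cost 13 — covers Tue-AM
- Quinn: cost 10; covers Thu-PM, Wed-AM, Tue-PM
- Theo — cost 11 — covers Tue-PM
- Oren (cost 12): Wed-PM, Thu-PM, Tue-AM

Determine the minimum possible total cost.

22

Choose Quinn and Oren: together they cover Wed-PM, Thu-PM, Wed-AM, Tue-PM, Tue-AM — every shift.
Total cost: 10 + 12 = 22.
No cover costs less than 22.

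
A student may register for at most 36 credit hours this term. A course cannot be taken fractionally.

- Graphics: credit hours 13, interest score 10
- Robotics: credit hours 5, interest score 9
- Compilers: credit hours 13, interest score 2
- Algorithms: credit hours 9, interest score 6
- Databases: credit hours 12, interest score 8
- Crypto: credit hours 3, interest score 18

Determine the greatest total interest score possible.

45

Graphics + Robotics + Algorithms + Crypto: credit hours 13 + 5 + 9 + 3 = 30 ≤ 36, interest score 10 + 9 + 6 + 18 = 43.
Robotics + Algorithms + Databases + Crypto: credit hours 5 + 9 + 12 + 3 = 29 ≤ 36, interest score 9 + 6 + 8 + 18 = 41.
Graphics + Robotics + Databases + Crypto: credit hours 13 + 5 + 12 + 3 = 33 ≤ 36, interest score 10 + 9 + 8 + 18 = 45.
Best is Graphics, Robotics, Databases, and Crypto with total interest score 45.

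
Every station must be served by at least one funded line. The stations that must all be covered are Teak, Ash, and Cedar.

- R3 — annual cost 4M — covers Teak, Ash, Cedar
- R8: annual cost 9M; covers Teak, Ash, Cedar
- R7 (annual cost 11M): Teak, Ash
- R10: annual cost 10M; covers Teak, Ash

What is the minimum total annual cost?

4

R3 alone covers Teak, Ash, Cedar — every station.
Total annual cost: 4.
No cover costs less than 4.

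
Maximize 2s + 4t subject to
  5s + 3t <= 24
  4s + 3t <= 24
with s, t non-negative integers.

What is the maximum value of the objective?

32

(s,t)=(0,8): 5·0+3·8=24≤24, 4·0+3·8=24≤24, objective 32.
(s,t)=(0,7): 5·0+3·7=21≤24, 4·0+3·7=21≤24, objective 28.
No feasible integer point exceeds 32.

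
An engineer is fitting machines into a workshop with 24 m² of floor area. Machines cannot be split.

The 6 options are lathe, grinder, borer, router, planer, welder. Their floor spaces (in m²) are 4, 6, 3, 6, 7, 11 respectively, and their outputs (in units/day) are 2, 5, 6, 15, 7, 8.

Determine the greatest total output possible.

This is an integer program with binary decision variables.
lathe + borer + router + welder: floor space 4 + 3 + 6 + 11 = 24 ≤ 24, output 2 + 6 + 15 + 8 = 31.
grinder + borer + router + planer: floor space 6 + 3 + 6 + 7 = 22 ≤ 24, output 5 + 6 + 15 + 7 = 33.
Best is grinder, borer, router, and planer with total output 33.

33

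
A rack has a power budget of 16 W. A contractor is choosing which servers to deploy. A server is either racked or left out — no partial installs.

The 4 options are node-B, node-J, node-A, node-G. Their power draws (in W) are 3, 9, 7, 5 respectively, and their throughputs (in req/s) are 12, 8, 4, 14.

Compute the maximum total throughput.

Allowing fractional choices, the relaxed optimum would be about 33.1, but servers are indivisible.
node-J + node-G: power draw 9 + 5 = 14 ≤ 16, throughput 8 + 14 = 22.
node-B + node-G: power draw 3 + 5 = 8 ≤ 16, throughput 12 + 14 = 26.
node-B + node-A + node-G: power draw 3 + 7 + 5 = 15 ≤ 16, throughput 12 + 4 + 14 = 30.
Best is node-B, node-A, and node-G with total throughput 30.

30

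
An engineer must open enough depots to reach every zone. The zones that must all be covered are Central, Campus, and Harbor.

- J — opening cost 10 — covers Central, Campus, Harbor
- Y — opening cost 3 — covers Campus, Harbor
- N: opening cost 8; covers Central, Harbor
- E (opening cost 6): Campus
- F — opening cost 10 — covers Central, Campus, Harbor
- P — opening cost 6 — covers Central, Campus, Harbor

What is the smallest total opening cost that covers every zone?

This is a weighted set-cover instance.
The greedy cost-per-new-zone heuristic would pick Y and P for 9, but a cheaper cover exists.
P alone covers Central, Campus, Harbor — every zone.
Total opening cost: 6.
No cover costs less than 6.

6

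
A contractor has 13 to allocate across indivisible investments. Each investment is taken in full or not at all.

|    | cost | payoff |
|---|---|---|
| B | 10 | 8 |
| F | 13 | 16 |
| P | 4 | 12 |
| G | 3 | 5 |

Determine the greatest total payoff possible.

17

Allowing fractional choices, the relaxed optimum would be about 24.4, but investments are indivisible.
B + G: cost 10 + 3 = 13 ≤ 13, payoff 8 + 5 = 13.
P + G: cost 4 + 3 = 7 ≤ 13, payoff 12 + 5 = 17.
F: cost 13 ≤ 13, payoff 16.
Best is P and G with total payoff 17.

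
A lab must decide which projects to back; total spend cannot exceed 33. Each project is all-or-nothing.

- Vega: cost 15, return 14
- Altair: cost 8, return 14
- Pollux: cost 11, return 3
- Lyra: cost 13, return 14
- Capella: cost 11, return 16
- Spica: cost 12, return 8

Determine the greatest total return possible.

This is an integer program with binary decision variables.
Allowing fractional choices, the relaxed optimum would be about 44.9, but projects are indivisible.
Altair + Lyra + Capella: cost 8 + 13 + 11 = 32 ≤ 33, return 14 + 14 + 16 = 44.
Altair + Capella + Spica: cost 8 + 11 + 12 = 31 ≤ 33, return 14 + 16 + 8 = 38.
Best is Altair, Lyra, and Capella with total return 44.

44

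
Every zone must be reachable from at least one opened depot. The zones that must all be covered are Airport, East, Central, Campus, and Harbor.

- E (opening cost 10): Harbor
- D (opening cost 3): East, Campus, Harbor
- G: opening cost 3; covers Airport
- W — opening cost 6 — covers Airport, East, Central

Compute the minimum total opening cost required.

The greedy cost-per-new-zone heuristic would pick D, G, and W for 12, but a cheaper cover exists.
Choose D and W: together they cover Airport, East, Central, Campus, Harbor — every zone.
Total opening cost: 3 + 6 = 9.
No cover costs less than 9.

9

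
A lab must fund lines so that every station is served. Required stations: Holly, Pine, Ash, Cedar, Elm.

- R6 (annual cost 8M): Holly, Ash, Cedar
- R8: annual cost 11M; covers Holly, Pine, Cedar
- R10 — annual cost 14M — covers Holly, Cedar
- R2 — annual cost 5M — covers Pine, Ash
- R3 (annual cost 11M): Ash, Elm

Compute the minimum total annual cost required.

22

The greedy cost-per-new-station heuristic would pick R2, R6, and R3 for 24, but a cheaper cover exists.
Choose R8 and R3: together they cover Holly, Pine, Ash, Cedar, Elm — every station.
Total annual cost: 11 + 11 = 22.
No cover costs less than 22.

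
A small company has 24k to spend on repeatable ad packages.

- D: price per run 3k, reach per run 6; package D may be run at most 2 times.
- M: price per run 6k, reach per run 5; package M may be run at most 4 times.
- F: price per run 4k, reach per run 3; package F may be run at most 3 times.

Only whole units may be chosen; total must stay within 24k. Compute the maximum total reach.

27

D has the best ratio (6/3); taking only D gives at most 2×6 = 12 (stopped by the supply cap of 2).
Mixing does better — 2×D and 3×M: price 24 ≤ 24, reach 2·6 + 3·5 = 27.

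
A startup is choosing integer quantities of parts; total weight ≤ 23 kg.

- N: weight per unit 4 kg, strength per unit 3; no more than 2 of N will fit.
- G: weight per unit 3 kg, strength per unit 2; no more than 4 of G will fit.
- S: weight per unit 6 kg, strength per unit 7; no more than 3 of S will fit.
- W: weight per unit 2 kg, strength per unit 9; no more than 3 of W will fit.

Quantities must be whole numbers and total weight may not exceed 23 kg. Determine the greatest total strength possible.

44

W has the best ratio (9/2); taking only W gives at most 3×9 = 27 (stopped by the supply cap of 3).
Mixing does better — 1×N, 2×S, and 3×W: weight 22 ≤ 23, strength 1·3 + 2·7 + 3·9 = 44.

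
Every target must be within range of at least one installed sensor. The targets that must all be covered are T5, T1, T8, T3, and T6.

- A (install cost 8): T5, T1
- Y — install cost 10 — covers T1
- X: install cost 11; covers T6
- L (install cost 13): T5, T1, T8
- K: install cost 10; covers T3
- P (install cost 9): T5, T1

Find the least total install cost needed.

34

This is an integer covering problem.
The greedy cost-per-new-target heuristic would pick A, K, X, and L for 42, but a cheaper cover exists.
Choose X, L, and K: together they cover T5, T1, T8, T3, T6 — every target.
Total install cost: 11 + 13 + 10 = 34.
No cover costs less than 34.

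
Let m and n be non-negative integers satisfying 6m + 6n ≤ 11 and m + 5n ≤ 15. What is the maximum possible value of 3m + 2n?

3

Relaxing integrality, the LP optimum is 5.50 at (m,n) = (1.83, 0), which is not an integer point.
(m,n)=(1,0): 6·1+6·0=6≤11, 1·1+5·0=1≤15, objective 3.
(m,n)=(0,1): 6·0+6·1=6≤11, 1·0+5·1=5≤15, objective 2.
(m,n)=(0,0): 6·0+6·0=0≤11, 1·0+5·0=0≤15, objective 0.
Maximum is 3 at (m,n)=(1,0).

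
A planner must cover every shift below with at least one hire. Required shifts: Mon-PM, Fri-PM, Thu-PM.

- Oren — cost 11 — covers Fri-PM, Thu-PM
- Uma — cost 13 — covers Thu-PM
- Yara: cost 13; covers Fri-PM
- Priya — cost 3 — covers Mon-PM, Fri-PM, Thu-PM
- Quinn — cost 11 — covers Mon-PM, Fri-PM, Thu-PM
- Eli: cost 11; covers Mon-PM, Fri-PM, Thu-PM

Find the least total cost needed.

This is a weighted set-cover instance.
Priya alone covers Mon-PM, Fri-PM, Thu-PM — every shift.
Total cost: 3.
No cover costs less than 3.

3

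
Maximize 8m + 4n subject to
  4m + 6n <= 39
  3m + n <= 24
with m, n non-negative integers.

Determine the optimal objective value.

The continuous relaxation peaks at (7.5, 1.5) with value 66.00; rounding to a feasible lattice point costs some objective.
(m,n)=(8,0): 4·8+6·0=32≤39, 3·8+1·0=24≤24, objective 64.
(m,n)=(7,1): 4·7+6·1=34≤39, 3·7+1·1=22≤24, objective 60.
No feasible integer point exceeds 64.

64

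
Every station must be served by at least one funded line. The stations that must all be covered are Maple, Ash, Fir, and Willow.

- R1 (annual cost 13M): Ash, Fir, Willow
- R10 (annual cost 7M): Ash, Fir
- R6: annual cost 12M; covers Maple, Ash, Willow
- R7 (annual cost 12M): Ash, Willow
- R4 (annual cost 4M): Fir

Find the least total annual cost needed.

16

This is an integer covering problem.
Choose R6 and R4: together they cover Maple, Ash, Fir, Willow — every station.
Total annual cost: 12 + 4 = 16.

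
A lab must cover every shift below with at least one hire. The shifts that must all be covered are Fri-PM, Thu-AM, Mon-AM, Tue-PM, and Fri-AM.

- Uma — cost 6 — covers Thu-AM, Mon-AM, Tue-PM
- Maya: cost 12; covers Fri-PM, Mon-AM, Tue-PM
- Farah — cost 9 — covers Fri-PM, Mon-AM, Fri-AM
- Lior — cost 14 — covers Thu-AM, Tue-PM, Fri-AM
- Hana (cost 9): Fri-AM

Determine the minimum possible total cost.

Choose Uma and Farah: together they cover Fri-PM, Thu-AM, Mon-AM, Tue-PM, Fri-AM — every shift.
Total cost: 6 + 9 = 15.
No cover costs less than 15.

15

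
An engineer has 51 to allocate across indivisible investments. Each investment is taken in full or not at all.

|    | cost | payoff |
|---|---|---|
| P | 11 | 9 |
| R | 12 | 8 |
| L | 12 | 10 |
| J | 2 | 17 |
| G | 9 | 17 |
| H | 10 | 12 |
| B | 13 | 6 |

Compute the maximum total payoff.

65

Allowing fractional choices, the relaxed optimum would be about 69.7, but investments are indivisible.
P + R + J + G + H: cost 11 + 12 + 2 + 9 + 10 = 44 ≤ 51, payoff 9 + 8 + 17 + 17 + 12 = 63.
R + L + J + G + H: cost 12 + 12 + 2 + 9 + 10 = 45 ≤ 51, payoff 8 + 10 + 17 + 17 + 12 = 64.
P + L + J + G + H: cost 11 + 12 + 2 + 9 + 10 = 44 ≤ 51, payoff 9 + 10 + 17 + 17 + 12 = 65.
Best is P, L, J, G, and H with total payoff 65.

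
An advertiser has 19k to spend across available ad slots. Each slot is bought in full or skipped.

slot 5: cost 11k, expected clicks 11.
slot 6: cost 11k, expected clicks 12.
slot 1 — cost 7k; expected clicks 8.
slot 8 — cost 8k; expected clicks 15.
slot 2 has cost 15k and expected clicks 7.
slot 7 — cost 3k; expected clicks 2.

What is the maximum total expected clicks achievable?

This is a 0-1 knapsack instance.
Take slot 6 and slot 8: cost 11 + 8 = 19 ≤ 19, expected clicks 12 + 15 = 27.
No other feasible combination does better.

27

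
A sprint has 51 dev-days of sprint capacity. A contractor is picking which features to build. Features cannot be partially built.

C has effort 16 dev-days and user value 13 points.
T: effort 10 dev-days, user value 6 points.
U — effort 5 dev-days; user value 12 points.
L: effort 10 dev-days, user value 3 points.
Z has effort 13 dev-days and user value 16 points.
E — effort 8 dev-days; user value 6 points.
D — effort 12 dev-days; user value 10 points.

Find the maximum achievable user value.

C + U + Z + E: effort 16 + 5 + 13 + 8 = 42 ≤ 51, user value 13 + 12 + 16 + 6 = 47.
T + U + Z + E + D: effort 10 + 5 + 13 + 8 + 12 = 48 ≤ 51, user value 6 + 12 + 16 + 6 + 10 = 50.
C + U + Z + D: effort 16 + 5 + 13 + 12 = 46 ≤ 51, user value 13 + 12 + 16 + 10 = 51.
Best is C, U, Z, and D with total user value 51.

51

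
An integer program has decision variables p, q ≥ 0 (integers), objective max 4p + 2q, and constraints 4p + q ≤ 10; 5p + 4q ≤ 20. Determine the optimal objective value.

Relaxing integrality, the LP optimum is 12.73 at (p,q) = (1.82, 2.73), which is not an integer point.
(p,q)=(2,2): 4·2+1·2=10≤10, 5·2+4·2=18≤20, objective 12.
(p,q)=(2,1): 4·2+1·1=9≤10, 5·2+4·1=14≤20, objective 10.
(p,q)=(1,3): 4·1+1·3=7≤10, 5·1+4·3=17≤20, objective 10.
Maximum is 12 at (p,q)=(2,2).

12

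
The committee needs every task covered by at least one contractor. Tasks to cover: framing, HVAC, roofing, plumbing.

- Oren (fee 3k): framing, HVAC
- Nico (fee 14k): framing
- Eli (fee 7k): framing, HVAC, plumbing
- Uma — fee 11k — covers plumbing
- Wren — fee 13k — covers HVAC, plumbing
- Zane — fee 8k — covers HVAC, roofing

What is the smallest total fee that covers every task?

15

The greedy cost-per-new-task heuristic would pick Oren, Eli, and Zane for 18, but a cheaper cover exists.
Choose Eli and Zane: together they cover framing, HVAC, roofing, plumbing — every task.
Total fee: 7 + 8 = 15.
No cover costs less than 15.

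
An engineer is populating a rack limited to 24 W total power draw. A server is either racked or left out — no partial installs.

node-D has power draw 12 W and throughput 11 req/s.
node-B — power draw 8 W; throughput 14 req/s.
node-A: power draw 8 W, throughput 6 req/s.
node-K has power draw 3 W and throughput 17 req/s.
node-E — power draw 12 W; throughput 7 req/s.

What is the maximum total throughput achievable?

This is an integer program with binary decision variables.
node-D + node-B + node-K: power draw 12 + 8 + 3 = 23 ≤ 24, throughput 11 + 14 + 17 = 42.
node-B + node-K + node-E: power draw 8 + 3 + 12 = 23 ≤ 24, throughput 14 + 17 + 7 = 38.
Best is node-D, node-B, and node-K with total throughput 42.

42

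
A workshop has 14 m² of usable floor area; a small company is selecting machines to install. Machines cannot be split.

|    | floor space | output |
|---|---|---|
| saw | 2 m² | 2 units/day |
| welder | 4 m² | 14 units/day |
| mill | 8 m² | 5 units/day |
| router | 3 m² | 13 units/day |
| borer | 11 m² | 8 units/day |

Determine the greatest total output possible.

saw + welder + router: floor space 2 + 4 + 3 = 9 ≤ 14, output 2 + 14 + 13 = 29.
saw + welder + mill: floor space 2 + 4 + 8 = 14 ≤ 14, output 2 + 14 + 5 = 21.
welder + router: floor space 4 + 3 = 7 ≤ 14, output 14 + 13 = 27.
Best is saw, welder, and router with total output 29.

29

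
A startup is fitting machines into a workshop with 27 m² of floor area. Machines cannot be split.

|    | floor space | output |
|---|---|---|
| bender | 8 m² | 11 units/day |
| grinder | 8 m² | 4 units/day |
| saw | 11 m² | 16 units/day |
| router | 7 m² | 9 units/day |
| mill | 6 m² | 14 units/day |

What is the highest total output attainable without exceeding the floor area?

41

Allowing fractional choices, the relaxed optimum would be about 43.6, but machines are indivisible.
bender + saw + mill: floor space 8 + 11 + 6 = 25 ≤ 27, output 11 + 16 + 14 = 41.
bender + saw + router: floor space 8 + 11 + 7 = 26 ≤ 27, output 11 + 16 + 9 = 36.
saw + router + mill: floor space 11 + 7 + 6 = 24 ≤ 27, output 16 + 9 + 14 = 39.
Best is bender, saw, and mill with total output 41.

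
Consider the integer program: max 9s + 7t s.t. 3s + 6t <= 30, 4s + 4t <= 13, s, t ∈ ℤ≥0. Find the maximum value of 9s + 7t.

(s,t)=(3,0): 3·3+6·0=9≤30, 4·3+4·0=12≤13, objective 27.
(s,t)=(2,1): 3·2+6·1=12≤30, 4·2+4·1=12≤13, objective 25.
(s,t)=(2,0): 3·2+6·0=6≤30, 4·2+4·0=8≤13, objective 18.
No feasible integer point exceeds 27.

27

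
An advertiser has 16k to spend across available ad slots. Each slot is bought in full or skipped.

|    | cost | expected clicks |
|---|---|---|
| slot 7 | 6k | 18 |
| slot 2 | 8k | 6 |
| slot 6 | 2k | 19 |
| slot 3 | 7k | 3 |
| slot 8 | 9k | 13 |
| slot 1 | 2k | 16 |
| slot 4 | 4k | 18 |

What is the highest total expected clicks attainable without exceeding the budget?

This is an integer program with binary decision variables.
slot 2 + slot 6 + slot 1 + slot 4: cost 8 + 2 + 2 + 4 = 16 ≤ 16, expected clicks 6 + 19 + 16 + 18 = 59.
slot 7 + slot 6 + slot 1 + slot 4: cost 6 + 2 + 2 + 4 = 14 ≤ 16, expected clicks 18 + 19 + 16 + 18 = 71.
slot 6 + slot 3 + slot 1 + slot 4: cost 2 + 7 + 2 + 4 = 15 ≤ 16, expected clicks 19 + 3 + 16 + 18 = 56.
Best is slot 7, slot 6, slot 1, and slot 4 with total expected clicks 71.

71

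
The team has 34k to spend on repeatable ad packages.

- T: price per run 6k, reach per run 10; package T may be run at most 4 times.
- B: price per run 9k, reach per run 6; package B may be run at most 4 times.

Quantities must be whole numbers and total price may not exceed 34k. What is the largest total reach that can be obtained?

T has the best ratio (10/6); taking only T gives at most 4×10 = 40 (stopped by the supply cap of 4).
Mixing does better — 4×T and 1×B: price 33 ≤ 34, reach 4·10 + 1·6 = 46.

46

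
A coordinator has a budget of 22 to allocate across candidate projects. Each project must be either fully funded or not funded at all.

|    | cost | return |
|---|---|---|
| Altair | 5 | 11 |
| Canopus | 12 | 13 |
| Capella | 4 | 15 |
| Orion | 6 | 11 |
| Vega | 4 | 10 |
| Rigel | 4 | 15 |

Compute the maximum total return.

This is a 0-1 knapsack instance.
Allowing fractional choices, the relaxed optimum would be about 60.2, but projects are indivisible.
Altair + Capella + Orion + Rigel: cost 5 + 4 + 6 + 4 = 19 ≤ 22, return 11 + 15 + 11 + 15 = 52.
Capella + Orion + Vega + Rigel: cost 4 + 6 + 4 + 4 = 18 ≤ 22, return 15 + 11 + 10 + 15 = 51.
Altair + Capella + Vega + Rigel: cost 5 + 4 + 4 + 4 = 17 ≤ 22, return 11 + 15 + 10 + 15 = 51.
Best is Altair, Capella, Orion, and Rigel with total return 52.

52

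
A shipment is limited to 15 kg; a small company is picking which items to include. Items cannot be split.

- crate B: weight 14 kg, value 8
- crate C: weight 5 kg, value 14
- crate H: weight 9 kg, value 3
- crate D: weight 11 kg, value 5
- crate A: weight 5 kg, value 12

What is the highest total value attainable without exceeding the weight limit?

Allowing fractional choices, the relaxed optimum would be about 28.9, but items are indivisible.
crate H + crate A: weight 9 + 5 = 14 ≤ 15, value 3 + 12 = 15.
crate C + crate A: weight 5 + 5 = 10 ≤ 15, value 14 + 12 = 26.
crate C + crate H: weight 5 + 9 = 14 ≤ 15, value 14 + 3 = 17.
Best is crate C and crate A with total value 26.

26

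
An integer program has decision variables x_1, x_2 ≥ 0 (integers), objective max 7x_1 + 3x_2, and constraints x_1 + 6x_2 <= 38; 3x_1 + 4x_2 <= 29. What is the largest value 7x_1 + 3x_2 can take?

(x_1,x_2)=(9,0) is feasible, giving 63.
(x_1,x_2)=(8,1) is feasible, giving 59.
No feasible integer point exceeds 63.

63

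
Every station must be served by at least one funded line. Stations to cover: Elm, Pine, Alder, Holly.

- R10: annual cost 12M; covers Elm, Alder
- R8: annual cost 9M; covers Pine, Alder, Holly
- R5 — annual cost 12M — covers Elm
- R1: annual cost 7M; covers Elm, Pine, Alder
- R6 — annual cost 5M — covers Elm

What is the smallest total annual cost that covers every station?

The greedy cost-per-new-station heuristic would pick R1 and R8 for 16, but a cheaper cover exists.
Choose R8 and R6: together they cover Elm, Pine, Alder, Holly — every station.
Total annual cost: 9 + 5 = 14.
No cover costs less than 14.

14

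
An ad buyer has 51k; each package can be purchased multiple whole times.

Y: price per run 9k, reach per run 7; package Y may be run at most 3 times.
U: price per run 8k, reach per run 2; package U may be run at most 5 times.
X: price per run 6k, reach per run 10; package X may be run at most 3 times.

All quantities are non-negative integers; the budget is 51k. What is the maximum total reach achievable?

2×Y, 1×U, and 3×X: price 44 ≤ 51, reach 2·7 + 1·2 + 3·10 = 46.
3×Y and 3×X: price 45 ≤ 51, reach 3·7 + 3·10 = 51.
Best is 51.

51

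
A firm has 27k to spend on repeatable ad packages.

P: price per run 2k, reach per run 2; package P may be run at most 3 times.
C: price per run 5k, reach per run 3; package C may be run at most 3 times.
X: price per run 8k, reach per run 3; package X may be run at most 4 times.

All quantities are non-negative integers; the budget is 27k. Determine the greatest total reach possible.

16

P has the best ratio (2/2); taking only P gives at most 3×2 = 6 (stopped by the supply cap of 3).
Mixing does better — 2×P, 3×C, and 1×X: price 27 ≤ 27, reach 2·2 + 3·3 + 1·3 = 16.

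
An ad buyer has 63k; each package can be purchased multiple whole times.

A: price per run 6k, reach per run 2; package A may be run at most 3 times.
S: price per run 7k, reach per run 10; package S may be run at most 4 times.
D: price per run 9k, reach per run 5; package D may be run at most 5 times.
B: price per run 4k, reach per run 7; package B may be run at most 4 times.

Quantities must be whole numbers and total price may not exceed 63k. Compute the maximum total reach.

B has the best ratio (7/4); taking only B gives at most 4×7 = 28 (stopped by the supply cap of 4).
Mixing does better — 4×S, 2×D, and 4×B: price 62 ≤ 63, reach 4·10 + 2·5 + 4·7 = 78.

78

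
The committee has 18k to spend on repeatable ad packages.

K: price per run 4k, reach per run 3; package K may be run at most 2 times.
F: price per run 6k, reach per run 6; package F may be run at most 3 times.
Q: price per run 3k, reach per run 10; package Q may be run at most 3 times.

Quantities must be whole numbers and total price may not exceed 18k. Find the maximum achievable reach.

Q has the best ratio (10/3); taking only Q gives at most 3×10 = 30 (stopped by the supply cap of 3).
Mixing does better — 1×F and 3×Q: price 15 ≤ 18, reach 1·6 + 3·10 = 36.

36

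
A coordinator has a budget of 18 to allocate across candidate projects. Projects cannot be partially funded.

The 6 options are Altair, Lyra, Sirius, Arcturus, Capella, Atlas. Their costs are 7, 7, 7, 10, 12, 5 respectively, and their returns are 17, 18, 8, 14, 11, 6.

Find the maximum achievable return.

Allowing fractional choices, the relaxed optimum would be about 40.6, but projects are indivisible.
Altair + Lyra: cost 7 + 7 = 14 ≤ 18, return 17 + 18 = 35.
Lyra + Arcturus: cost 7 + 10 = 17 ≤ 18, return 18 + 14 = 32.
Altair + Arcturus: cost 7 + 10 = 17 ≤ 18, return 17 + 14 = 31.
Best is Altair and Lyra with total return 35.

35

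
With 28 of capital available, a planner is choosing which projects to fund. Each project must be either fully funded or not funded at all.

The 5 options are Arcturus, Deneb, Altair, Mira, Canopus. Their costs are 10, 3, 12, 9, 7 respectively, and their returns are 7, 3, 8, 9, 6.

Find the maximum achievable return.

This is an integer program with binary decision variables.
Deneb + Altair + Mira: cost 3 + 12 + 9 = 24 ≤ 28, return 3 + 8 + 9 = 20.
Altair + Mira + Canopus: cost 12 + 9 + 7 = 28 ≤ 28, return 8 + 9 + 6 = 23.
Arcturus + Mira + Canopus: cost 10 + 9 + 7 = 26 ≤ 28, return 7 + 9 + 6 = 22.
Best is Altair, Mira, and Canopus with total return 23.

23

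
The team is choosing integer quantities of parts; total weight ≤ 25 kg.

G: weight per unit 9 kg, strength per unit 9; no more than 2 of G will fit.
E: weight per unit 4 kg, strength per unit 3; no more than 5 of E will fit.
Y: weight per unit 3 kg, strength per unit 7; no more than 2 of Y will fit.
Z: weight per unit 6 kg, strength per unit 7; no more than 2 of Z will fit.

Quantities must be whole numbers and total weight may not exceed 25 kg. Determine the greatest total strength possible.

33

Take 1×G, 1×E, 2×Y, and 1×Z: weight 25 ≤ 25, strength 1·9 + 1·3 + 2·7 + 1·7 = 33.
Y has the best ratio (7/3) and is taken to its limit of 2; remaining capacity is filled optimally with the others.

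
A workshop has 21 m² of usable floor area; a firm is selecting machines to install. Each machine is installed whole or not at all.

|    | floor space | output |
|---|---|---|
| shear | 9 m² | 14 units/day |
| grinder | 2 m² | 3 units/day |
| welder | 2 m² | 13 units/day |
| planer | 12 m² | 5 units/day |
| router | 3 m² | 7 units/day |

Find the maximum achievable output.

Take shear, grinder, welder, and router: floor space 9 + 2 + 2 + 3 = 16 ≤ 21, output 14 + 3 + 13 + 7 = 37.
No other feasible combination does better.

37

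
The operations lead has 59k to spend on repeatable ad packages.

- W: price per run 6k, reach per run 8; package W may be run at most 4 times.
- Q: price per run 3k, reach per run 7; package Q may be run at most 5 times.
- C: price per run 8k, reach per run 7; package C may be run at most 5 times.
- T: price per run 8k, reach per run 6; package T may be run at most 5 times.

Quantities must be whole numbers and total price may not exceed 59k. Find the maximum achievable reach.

This is a bounded integer knapsack.
4×W, 5×Q, and 2×C: price 55 ≤ 59, reach 4·8 + 5·7 + 2·7 = 81.
3×W, 5×Q, and 3×C: price 57 ≤ 59, reach 3·8 + 5·7 + 3·7 = 80.
Best is 81.

81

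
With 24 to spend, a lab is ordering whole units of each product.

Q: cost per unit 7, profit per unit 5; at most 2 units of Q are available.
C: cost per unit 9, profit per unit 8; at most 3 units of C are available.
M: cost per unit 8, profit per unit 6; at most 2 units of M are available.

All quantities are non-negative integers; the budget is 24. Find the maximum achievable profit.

19

Take 1×Q, 1×C, and 1×M: cost 24 ≤ 24, profit 1·5 + 1·8 + 1·6 = 19.
No other integer combination yields more.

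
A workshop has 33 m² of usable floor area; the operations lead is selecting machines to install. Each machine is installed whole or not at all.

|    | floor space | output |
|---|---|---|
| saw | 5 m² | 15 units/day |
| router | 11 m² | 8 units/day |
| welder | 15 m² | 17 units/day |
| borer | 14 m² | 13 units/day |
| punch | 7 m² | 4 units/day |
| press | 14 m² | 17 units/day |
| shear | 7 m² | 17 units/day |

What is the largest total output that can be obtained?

53

Allowing fractional choices, the relaxed optimum would be about 56.9, but machines are indivisible.
saw + press + shear: floor space 5 + 14 + 7 = 26 ≤ 33, output 15 + 17 + 17 = 49.
saw + welder + shear: floor space 5 + 15 + 7 = 27 ≤ 33, output 15 + 17 + 17 = 49.
saw + punch + press + shear: floor space 5 + 7 + 14 + 7 = 33 ≤ 33, output 15 + 4 + 17 + 17 = 53.
Best is saw, punch, press, and shear with total output 53.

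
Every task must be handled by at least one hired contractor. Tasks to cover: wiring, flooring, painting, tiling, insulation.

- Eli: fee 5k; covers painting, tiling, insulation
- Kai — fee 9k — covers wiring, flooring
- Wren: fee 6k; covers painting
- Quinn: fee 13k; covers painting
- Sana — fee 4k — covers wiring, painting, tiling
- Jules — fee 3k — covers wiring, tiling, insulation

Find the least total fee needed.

The greedy cost-per-new-task heuristic would pick Jules, Sana, and Kai for 16, but a cheaper cover exists.
Choose Eli and Kai: together they cover wiring, flooring, painting, tiling, insulation — every task.
Total fee: 5 + 9 = 14.
No cover costs less than 14.

14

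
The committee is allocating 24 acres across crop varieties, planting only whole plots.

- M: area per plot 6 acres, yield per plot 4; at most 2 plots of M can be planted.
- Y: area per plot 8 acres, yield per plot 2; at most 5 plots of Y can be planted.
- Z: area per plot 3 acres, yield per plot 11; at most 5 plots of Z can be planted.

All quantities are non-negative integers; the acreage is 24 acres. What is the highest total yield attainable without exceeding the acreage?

59

Z has the best ratio (11/3); taking only Z gives at most 5×11 = 55 (stopped by the supply cap of 5).
Mixing does better — 1×M and 5×Z: area 21 ≤ 24, yield 1·4 + 5·11 = 59.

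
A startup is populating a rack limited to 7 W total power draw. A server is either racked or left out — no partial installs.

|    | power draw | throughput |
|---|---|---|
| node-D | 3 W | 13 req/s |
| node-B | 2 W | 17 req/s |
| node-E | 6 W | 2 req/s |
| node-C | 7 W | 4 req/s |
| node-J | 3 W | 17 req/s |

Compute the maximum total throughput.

This is an integer program with binary decision variables.
node-D + node-J: power draw 3 + 3 = 6 ≤ 7, throughput 13 + 17 = 30.
node-D + node-B: power draw 3 + 2 = 5 ≤ 7, throughput 13 + 17 = 30.
node-B + node-J: power draw 2 + 3 = 5 ≤ 7, throughput 17 + 17 = 34.
Best is node-B and node-J with total throughput 34.

34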